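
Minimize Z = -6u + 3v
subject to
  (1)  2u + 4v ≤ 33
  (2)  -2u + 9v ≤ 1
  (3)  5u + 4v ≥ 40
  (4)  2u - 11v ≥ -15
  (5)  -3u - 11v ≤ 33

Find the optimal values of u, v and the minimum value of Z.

u = 99/2, v = -33/2, minimum Z = -693/2

Vertices and Z = -6u + 3v:
  (293/26, 34/13) → Z = -777/13
  (99/2, -33/2) → Z = -693/2
  (356/53, 85/53) → Z = -1881/53
  (572/43, -285/43) → Z = -4287/43

The binding constraints are 2u + 4v = 33 and -3u - 11v = 33.
Solving simultaneously gives u = 99/2, v = -33/2.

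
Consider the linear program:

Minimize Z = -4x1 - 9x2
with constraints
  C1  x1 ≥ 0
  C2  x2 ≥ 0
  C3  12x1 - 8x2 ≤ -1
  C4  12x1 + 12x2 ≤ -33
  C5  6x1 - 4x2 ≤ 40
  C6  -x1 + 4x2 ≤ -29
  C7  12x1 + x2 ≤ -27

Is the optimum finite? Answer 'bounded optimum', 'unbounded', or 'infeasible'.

infeasible

The boundaries -x1 + 4x2 = -29 and 12x1 + x2 = -27 meet at (-79/49, -375/49), but that point violates x1 ≥ 0. Every candidate vertex is excluded by some other constraint, so the feasible region is empty.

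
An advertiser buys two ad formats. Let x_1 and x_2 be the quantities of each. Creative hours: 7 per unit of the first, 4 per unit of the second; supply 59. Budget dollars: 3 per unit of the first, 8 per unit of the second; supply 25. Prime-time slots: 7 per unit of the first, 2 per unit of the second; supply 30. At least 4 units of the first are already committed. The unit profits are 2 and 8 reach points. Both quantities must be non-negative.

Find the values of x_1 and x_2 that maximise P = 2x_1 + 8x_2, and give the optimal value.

Extreme points and P = 2x_1 + 8x_2:
  (30/7, 0) → P = 60/7
  (4, 0) → P = 8
  (4, 1) → P = 16

The binding constraints are 7x_1 + 2x_2 = 30 and x_1 = 4.
Solving simultaneously gives x_1 = 4, x_2 = 1.

x_1 = 4, x_2 = 1, maximum P = 16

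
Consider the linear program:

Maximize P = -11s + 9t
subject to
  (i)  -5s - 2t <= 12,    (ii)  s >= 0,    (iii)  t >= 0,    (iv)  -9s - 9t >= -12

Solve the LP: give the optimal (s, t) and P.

s = 0, t = 4/3, maximum P = 12

Extreme points and P = -11s + 9t:
  (0, 0) → P = 0
  (0, 4/3) → P = 12
  (4/3, 0) → P = -44/3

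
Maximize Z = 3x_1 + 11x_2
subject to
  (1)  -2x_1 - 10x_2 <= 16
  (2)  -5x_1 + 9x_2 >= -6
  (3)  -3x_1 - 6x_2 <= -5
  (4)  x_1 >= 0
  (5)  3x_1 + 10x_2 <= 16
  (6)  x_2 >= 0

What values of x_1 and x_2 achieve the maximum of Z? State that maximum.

x_1 = 0, x_2 = 8/5, maximum Z = 88/5

Vertices and Z = 3x_1 + 11x_2:
  (27/19, 7/57) → Z = 320/57
  (204/77, 62/77) → Z = 1294/77
  (0, 5/6) → Z = 55/6
  (0, 8/5) → Z = 88/5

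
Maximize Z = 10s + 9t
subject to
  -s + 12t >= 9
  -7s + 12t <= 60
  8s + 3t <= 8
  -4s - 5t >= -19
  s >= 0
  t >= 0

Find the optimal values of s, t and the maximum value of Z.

Vertices and Z = 10s + 9t:
  (23/33, 80/99) → Z = 470/33
  (0, 3/4) → Z = 27/4
  (0, 8/3) → Z = 24

s = 0, t = 8/3, maximum Z = 24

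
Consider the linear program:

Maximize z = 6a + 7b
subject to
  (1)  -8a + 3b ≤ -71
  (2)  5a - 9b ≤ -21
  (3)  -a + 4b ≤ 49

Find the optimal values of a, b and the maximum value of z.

The binding constraints are 5a - 9b = -21 and -a + 4b = 49.
Solving simultaneously gives a = 357/11, b = 224/11.

a = 357/11, b = 224/11, maximum z = 3710/11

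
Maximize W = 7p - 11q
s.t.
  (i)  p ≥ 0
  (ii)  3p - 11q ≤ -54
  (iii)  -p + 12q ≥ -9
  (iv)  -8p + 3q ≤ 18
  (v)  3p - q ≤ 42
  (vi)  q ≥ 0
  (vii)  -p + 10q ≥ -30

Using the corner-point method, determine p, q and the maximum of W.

Extreme points and W = 7p - 11q:
  (0, 54/11) → W = -54
  (0, 6) → W = -66
  (86/5, 48/5) → W = 74/5
  (144, 390) → W = -3282

At the optimal vertex, 3p - 11q = -54 and 3p - q = 42.
Solving simultaneously gives p = 86/5, q = 48/5.

p = 86/5, q = 48/5, maximum W = 74/5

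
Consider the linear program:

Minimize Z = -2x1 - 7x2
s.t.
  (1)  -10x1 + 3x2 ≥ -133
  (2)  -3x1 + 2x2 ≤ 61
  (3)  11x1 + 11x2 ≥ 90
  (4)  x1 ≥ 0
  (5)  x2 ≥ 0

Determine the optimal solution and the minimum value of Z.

Vertices and Z = -2x1 - 7x2:
  (449/11, 1009/11) → Z = -7961/11
  (133/10, 0) → Z = -133/5
  (0, 61/2) → Z = -427/2
  (0, 90/11) → Z = -630/11
  (90/11, 0) → Z = -180/11

At the optimal vertex, -10x1 + 3x2 = -133 and -3x1 + 2x2 = 61.
Solving simultaneously gives x1 = 449/11, x2 = 1009/11.

x1 = 449/11, x2 = 1009/11, minimum Z = -7961/11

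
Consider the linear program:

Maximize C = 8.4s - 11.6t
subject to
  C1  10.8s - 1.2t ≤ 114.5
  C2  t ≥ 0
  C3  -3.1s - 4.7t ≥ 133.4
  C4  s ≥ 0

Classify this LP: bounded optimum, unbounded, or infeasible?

infeasible

The boundaries 10.8s - 1.2t = 114.5 and t = 0 meet at (1145/108, 0), but that point violates -3.1s - 4.7t ≥ 133.4. Every candidate vertex is excluded by some other constraint, so the feasible region is empty.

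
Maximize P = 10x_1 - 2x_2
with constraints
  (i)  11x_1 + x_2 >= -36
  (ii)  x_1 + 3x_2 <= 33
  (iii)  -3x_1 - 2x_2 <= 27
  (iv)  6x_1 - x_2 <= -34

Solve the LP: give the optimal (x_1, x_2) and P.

Extreme points and P = 10x_1 - 2x_2:
  (-141/32, 399/32) → P = -69
  (-70/17, 158/17) → P = -1016/17
  (-69/19, 232/19) → P = -1154/19

The binding constraints are 11x_1 + x_2 = -36 and 6x_1 - x_2 = -34.
Solving simultaneously gives x_1 = -70/17, x_2 = 158/17.

x_1 = -70/17, x_2 = 158/17, maximum P = -1016/17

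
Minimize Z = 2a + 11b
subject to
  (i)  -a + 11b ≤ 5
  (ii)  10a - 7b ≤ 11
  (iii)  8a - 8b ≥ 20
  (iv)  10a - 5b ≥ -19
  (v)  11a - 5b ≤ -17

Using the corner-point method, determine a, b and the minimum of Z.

Vertices and Z = 2a + 11b:
  (-47/5, -15) → Z = -919/5
  (-58/9, -97/9) → Z = -1183/9
  (-63/10, -44/5) → Z = -547/5
  (-59/12, -89/12) → Z = -1097/12

The binding constraints are 10a - 7b = 11 and 10a - 5b = -19.
Solving simultaneously gives a = -47/5, b = -15.

a = -47/5, b = -15, minimum Z = -919/5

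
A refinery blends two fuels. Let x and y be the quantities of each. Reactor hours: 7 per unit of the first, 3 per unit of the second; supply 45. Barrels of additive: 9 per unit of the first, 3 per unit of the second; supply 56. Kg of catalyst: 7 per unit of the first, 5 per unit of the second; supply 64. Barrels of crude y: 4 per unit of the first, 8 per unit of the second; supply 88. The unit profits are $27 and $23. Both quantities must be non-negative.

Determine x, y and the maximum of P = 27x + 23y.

x = 2, y = 10, maximum P = 284

Corner points and P = 27x + 23y:
  (0, 0) → P = 0
  (0, 11) → P = 253
  (56/9, 0) → P = 168
  (11/2, 13/6) → P = 595/3
  (33/14, 19/2) → P = 1975/7
  (2, 10) → P = 284

At the optimal vertex, 7x + 5y = 64 and 4x + 8y = 88.
Solving simultaneously gives x = 2, y = 10.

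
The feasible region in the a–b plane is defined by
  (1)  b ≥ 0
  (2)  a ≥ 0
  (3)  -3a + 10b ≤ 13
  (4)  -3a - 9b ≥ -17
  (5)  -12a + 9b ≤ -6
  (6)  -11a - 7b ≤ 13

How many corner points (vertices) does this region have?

3

The feasible vertices (each the meet of two boundaries and inside every other half-plane) are:
  (17/3, 0)
  (1/2, 0)
  (23/15, 62/45)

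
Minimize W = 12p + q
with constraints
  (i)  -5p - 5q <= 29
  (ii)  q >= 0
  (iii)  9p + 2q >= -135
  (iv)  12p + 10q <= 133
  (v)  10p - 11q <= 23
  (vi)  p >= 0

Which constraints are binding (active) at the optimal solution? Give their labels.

Extreme points and W = 12p + q:
  (23/10, 0) → W = 138/5
  (0, 0) → W = 0
  (1693/232, 527/116) → W = 10685/116
  (0, 133/10) → W = 133/10

The minimum is at (0, 0). Substituting into each constraint, equality holds for (ii) and (vi); the remaining constraints have slack.

(ii) and (vi)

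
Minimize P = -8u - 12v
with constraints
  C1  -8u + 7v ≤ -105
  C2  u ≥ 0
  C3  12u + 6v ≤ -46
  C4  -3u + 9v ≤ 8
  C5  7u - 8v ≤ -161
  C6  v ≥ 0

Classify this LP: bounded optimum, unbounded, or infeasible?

The boundaries 7u - 8v = -161 and v = 0 meet at (-23, 0), but that point violates -8u + 7v ≤ -105. Every candidate vertex is excluded by some other constraint, so the feasible region is empty.

infeasible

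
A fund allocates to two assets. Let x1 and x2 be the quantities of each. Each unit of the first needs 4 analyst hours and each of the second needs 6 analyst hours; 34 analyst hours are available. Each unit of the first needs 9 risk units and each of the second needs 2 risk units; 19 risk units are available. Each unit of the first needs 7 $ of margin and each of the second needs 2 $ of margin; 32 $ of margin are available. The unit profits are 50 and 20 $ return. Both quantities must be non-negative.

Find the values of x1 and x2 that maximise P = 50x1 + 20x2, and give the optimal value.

x1 = 1, x2 = 5, maximum P = 150

Extreme points and P = 50x1 + 20x2:
  (0, 0) → P = 0
  (0, 17/3) → P = 340/3
  (19/9, 0) → P = 950/9
  (1, 5) → P = 150

At the optimal vertex, 4x1 + 6x2 = 34 and 9x1 + 2x2 = 19.
Solving simultaneously gives x1 = 1, x2 = 5.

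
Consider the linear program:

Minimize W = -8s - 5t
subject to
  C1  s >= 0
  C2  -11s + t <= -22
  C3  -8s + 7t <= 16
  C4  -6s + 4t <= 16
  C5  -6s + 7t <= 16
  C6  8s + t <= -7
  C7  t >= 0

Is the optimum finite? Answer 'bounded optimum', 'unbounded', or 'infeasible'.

infeasible

The boundaries s = 0 and -11s + t = -22 meet at (0, -22), but that point violates t ≥ 0. Every candidate vertex is excluded by some other constraint, so the feasible region is empty.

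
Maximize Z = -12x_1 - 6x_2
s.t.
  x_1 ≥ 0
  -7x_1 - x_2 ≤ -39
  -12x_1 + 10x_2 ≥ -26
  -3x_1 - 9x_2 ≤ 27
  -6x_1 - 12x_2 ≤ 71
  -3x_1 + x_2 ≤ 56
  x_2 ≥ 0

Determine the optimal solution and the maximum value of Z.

x_1 = 208/41, x_2 = 143/41, maximum Z = -3354/41

Extreme points and Z = -12x_1 - 6x_2:
  (0, 39) → Z = -234
  (0, 56) → Z = -336
  (208/41, 143/41) → Z = -3354/41
The feasible region is unbounded (it extends along (1, 3), (5, 6)), but Z strictly decreases along every unbounded feasible direction, so there is no improving ray and the maximum is attained at a vertex.

The binding constraints are -7x_1 - x_2 = -39 and -12x_1 + 10x_2 = -26.
Solving simultaneously gives x_1 = 208/41, x_2 = 143/41.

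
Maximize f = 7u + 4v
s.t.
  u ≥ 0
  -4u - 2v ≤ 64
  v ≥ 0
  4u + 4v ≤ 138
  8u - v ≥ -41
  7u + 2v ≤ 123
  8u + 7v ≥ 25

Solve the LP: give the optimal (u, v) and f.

Feasible corners and f = 7u + 4v:
  (0, 69/2) → f = 138
  (0, 25/7) → f = 100/7
  (123/7, 0) → f = 123
  (25/8, 0) → f = 175/8
  (54/5, 237/10) → f = 852/5

The binding constraints are 4u + 4v = 138 and 7u + 2v = 123.
Solving simultaneously gives u = 54/5, v = 237/10.

u = 54/5, v = 237/10, maximum f = 852/5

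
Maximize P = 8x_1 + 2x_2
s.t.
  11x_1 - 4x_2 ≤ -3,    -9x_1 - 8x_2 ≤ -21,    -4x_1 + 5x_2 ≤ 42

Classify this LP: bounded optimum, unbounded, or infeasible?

bounded optimum

Feasible corners and P = 8x_1 + 2x_2:
  (15/31, 129/62) → P = 249/31
  (51/13, 150/13) → P = 708/13
  (-3, 6) → P = -12
The feasible region has finitely many vertices and no improving ray; the maximum is 708/13 at (51/13, 150/13).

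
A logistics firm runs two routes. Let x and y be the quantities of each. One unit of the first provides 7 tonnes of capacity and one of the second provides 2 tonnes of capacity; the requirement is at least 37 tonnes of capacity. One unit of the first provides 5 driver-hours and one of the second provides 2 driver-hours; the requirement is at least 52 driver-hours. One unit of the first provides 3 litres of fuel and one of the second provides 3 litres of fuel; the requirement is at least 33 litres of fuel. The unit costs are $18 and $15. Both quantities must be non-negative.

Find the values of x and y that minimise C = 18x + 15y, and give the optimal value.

x = 10, y = 1, minimum C = 195

The feasible region is unbounded (it extends along (0, 1), (1, 0)), but C strictly increases along every unbounded feasible direction, so there is no improving ray and the minimum is attained at a vertex.

The optimum lies where 5x + 2y = 52 and 3x + 3y = 33.
Solving simultaneously gives x = 10, y = 1.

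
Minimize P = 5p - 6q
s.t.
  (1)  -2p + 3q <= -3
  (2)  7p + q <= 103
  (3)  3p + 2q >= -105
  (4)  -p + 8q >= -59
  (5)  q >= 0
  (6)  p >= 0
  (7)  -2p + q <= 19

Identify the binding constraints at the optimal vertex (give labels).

Corner points and P = 5p - 6q:
  (312/23, 185/23) → P = 450/23
  (3/2, 0) → P = 15/2
  (103/7, 0) → P = 515/7

The minimum is at (3/2, 0). Substituting into each constraint, equality holds for (1) and (5); the remaining constraints have slack.

(1) and (5)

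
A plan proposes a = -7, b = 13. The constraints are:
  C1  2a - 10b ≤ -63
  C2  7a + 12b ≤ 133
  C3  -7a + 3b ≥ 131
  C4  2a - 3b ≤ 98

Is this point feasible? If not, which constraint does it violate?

Constraint C3: -7a + 3b = 88, which is not ≥ 131. All other constraints are satisfied.

not feasible — violates C3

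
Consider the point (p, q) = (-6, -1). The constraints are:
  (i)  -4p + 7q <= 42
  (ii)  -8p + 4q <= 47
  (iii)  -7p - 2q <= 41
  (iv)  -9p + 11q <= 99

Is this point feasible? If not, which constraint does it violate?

not feasible — violates (iii)

Constraint (iii): -7p - 2q = 44, which is not ≤ 41. All other constraints are satisfied.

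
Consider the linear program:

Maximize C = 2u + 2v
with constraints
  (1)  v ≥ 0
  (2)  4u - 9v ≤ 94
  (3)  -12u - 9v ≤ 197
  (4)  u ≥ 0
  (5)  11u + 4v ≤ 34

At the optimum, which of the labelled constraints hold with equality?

(4) and (5)

Feasible corners and C = 2u + 2v:
  (0, 0) → C = 0
  (34/11, 0) → C = 68/11
  (0, 17/2) → C = 17

The maximum is at (0, 17/2). Substituting into each constraint, equality holds for (4) and (5); the remaining constraints have slack.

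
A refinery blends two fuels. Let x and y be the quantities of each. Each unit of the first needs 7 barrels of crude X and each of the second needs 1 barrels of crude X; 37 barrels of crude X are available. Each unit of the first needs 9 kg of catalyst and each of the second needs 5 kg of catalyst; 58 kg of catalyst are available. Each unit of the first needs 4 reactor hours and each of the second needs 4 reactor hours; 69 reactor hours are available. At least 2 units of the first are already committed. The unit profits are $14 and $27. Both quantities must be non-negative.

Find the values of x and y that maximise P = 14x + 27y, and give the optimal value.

x = 2, y = 8, maximum P = 244

Feasible corners and P = 14x + 27y:
  (37/7, 0) → P = 74
  (2, 0) → P = 28
  (127/26, 73/26) → P = 3749/26
  (2, 8) → P = 244

The optimum lies where 9x + 5y = 58 and x = 2.
Solving simultaneously gives x = 2, y = 8.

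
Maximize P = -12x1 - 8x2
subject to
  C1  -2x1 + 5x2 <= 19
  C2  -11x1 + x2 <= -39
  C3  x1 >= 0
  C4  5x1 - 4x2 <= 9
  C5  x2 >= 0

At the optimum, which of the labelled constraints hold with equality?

C2 and C4

Feasible corners and P = -12x1 - 8x2:
  (214/53, 287/53) → P = -4864/53
  (121/17, 113/17) → P = -2356/17
  (49/13, 32/13) → P = -844/13

The maximum is at (49/13, 32/13). Substituting into each constraint, equality holds for C2 and C4; the remaining constraints have slack.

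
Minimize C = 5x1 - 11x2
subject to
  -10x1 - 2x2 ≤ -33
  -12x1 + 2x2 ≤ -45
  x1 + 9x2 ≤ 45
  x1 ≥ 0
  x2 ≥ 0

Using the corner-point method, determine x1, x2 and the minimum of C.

x1 = 9/2, x2 = 9/2, minimum C = -27

Corner points and C = 5x1 - 11x2:
  (9/2, 9/2) → C = -27
  (15/4, 0) → C = 75/4
  (45, 0) → C = 225

At the optimal vertex, -12x1 + 2x2 = -45 and x1 + 9x2 = 45.
Solving simultaneously gives x1 = 9/2, x2 = 9/2.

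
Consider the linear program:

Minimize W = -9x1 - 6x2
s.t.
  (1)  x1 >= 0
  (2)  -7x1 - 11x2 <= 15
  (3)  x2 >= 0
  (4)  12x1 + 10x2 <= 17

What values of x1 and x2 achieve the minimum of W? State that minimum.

x1 = 17/12, x2 = 0, minimum W = -51/4

Corner points and W = -9x1 - 6x2:
  (0, 0) → W = 0
  (0, 17/10) → W = -51/5
  (17/12, 0) → W = -51/4

The optimum lies where x2 = 0 and 12x1 + 10x2 = 17.
Solving simultaneously gives x1 = 17/12, x2 = 0.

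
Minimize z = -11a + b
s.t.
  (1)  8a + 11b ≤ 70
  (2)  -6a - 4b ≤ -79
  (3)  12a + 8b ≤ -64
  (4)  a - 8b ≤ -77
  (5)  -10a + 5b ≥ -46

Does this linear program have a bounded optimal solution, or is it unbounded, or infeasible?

Constraints -6a - 4b ≤ -79 and 12a + 8b ≤ -64 have parallel boundaries but demand opposite sides — no point can satisfy both, so the region is empty.

infeasible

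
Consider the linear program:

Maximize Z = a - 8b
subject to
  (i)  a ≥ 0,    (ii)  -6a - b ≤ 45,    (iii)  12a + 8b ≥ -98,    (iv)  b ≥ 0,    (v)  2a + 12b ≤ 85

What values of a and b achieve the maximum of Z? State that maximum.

a = 85/2, b = 0, maximum Z = 85/2

Extreme points and Z = a - 8b:
  (0, 0) → Z = 0
  (0, 85/12) → Z = -170/3
  (85/2, 0) → Z = 85/2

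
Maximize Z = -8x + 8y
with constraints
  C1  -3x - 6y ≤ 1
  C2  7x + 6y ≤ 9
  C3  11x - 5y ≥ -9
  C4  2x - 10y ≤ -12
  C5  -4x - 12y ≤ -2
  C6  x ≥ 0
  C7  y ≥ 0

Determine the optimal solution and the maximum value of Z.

Feasible corners and Z = -8x + 8y:
  (9/41, 51/41) → Z = 336/41
  (0, 3/2) → Z = 12
  (0, 6/5) → Z = 48/5

x = 0, y = 3/2, maximum Z = 12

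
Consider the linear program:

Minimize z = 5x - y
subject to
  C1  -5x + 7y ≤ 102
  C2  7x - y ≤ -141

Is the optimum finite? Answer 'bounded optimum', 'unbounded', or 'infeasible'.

unbounded

From the feasible point (-885/44, 9/44), moving in the direction (-7, -5) keeps every constraint satisfied while z decreases without bound.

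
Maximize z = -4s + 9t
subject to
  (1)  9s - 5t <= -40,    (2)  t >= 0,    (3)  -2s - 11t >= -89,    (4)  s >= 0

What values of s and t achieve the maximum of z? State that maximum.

Corner points and z = -4s + 9t:
  (5/109, 881/109) → z = 7909/109
  (0, 8) → z = 72
  (0, 89/11) → z = 801/11

s = 0, t = 89/11, maximum z = 801/11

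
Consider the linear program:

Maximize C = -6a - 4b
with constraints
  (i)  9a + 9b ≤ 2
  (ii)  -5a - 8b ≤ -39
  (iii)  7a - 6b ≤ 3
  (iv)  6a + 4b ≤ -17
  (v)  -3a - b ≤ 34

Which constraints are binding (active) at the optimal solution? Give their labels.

Extreme points and C = -6a - 4b:
  (-335/27, 341/27) → C = 646/27
  (-154/9, 52/3) → C = 100/3
  (-311/19, 287/19) → C = 718/19

The maximum is at (-311/19, 287/19). Substituting into each constraint, equality holds for (ii) and (v); the remaining constraints have slack.

(ii) and (v)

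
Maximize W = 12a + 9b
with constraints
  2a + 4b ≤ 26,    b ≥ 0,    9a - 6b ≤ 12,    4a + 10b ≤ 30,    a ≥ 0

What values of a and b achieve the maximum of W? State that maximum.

Extreme points and W = 12a + 9b:
  (4/3, 0) → W = 16
  (0, 0) → W = 0
  (50/19, 37/19) → W = 933/19
  (0, 3) → W = 27

The binding constraints are 9a - 6b = 12 and 4a + 10b = 30.
Solving simultaneously gives a = 50/19, b = 37/19.

a = 50/19, b = 37/19, maximum W = 933/19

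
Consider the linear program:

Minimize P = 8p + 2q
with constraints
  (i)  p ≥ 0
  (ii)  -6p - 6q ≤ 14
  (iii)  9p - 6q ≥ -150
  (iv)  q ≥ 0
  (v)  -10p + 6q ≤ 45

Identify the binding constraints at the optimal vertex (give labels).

(i) and (iv)

Extreme points and P = 8p + 2q:
  (0, 0) → P = 0
  (0, 15/2) → P = 15
  (105, 365/2) → P = 1205
The feasible region is unbounded (it extends along (2, 3), (1, 0)), but P strictly increases along every unbounded feasible direction, so there is no improving ray and the minimum is attained at a vertex.

The minimum is at (0, 0). Substituting into each constraint, equality holds for (i) and (iv); the remaining constraints have slack.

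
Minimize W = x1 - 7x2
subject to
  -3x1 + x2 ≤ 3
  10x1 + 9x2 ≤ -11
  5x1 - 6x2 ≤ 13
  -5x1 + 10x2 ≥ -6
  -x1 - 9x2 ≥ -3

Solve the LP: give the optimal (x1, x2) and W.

x1 = -38/37, x2 = -3/37, minimum W = -17/37

At the optimal vertex, -3x1 + x2 = 3 and 10x1 + 9x2 = -11.
Solving simultaneously gives x1 = -38/37, x2 = -3/37.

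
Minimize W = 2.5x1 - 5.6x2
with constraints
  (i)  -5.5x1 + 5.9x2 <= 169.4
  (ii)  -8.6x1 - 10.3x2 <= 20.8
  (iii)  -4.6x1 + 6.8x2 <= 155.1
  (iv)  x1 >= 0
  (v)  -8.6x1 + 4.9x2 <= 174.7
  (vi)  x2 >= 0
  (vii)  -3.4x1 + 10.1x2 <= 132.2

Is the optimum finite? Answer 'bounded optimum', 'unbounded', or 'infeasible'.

Vertices and W = 2.5x1 - 5.6x2:
  (0, 0) → W = 0
  (0, 1322/101) → W = -37016/505
The feasible region has finitely many vertices and no improving ray; the minimum is -37016/505 at (0, 1322/101).

bounded optimum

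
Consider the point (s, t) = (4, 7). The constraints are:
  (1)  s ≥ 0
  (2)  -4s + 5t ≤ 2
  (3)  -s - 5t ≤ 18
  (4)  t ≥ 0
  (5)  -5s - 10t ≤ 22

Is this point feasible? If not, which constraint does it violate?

not feasible — violates (2)

Constraint (2): -4s + 5t = 19, which is not ≤ 2. All other constraints are satisfied.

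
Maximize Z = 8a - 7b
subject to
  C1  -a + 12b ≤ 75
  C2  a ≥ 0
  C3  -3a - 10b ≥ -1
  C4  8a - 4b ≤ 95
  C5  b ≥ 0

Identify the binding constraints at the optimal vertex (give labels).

C3 and C5

Feasible corners and Z = 8a - 7b:
  (0, 1/10) → Z = -7/10
  (0, 0) → Z = 0
  (1/3, 0) → Z = 8/3

The maximum is at (1/3, 0). Substituting into each constraint, equality holds for C3 and C5; the remaining constraints have slack.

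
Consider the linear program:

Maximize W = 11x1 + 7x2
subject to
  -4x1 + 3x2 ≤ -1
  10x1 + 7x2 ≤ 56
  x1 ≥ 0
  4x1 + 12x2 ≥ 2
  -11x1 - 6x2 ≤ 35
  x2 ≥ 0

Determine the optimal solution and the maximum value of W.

Corner points and W = 11x1 + 7x2:
  (175/58, 107/29) → W = 3423/58
  (3/10, 1/15) → W = 113/30
  (28/5, 0) → W = 308/5
  (1/2, 0) → W = 11/2

x1 = 28/5, x2 = 0, maximum W = 308/5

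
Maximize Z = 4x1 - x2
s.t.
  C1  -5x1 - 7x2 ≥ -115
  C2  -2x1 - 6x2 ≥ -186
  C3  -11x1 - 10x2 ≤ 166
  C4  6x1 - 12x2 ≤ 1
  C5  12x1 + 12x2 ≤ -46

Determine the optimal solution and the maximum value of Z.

x1 = -5/2, x2 = -4/3, maximum Z = -26/3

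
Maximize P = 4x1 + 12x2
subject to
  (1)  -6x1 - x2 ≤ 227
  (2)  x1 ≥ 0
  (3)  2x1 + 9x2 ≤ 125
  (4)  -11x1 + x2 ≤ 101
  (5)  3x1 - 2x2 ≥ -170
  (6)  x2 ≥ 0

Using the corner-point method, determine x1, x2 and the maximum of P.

x1 = 125/2, x2 = 0, maximum P = 250

Extreme points and P = 4x1 + 12x2:
  (0, 125/9) → P = 500/3
  (0, 0) → P = 0
  (125/2, 0) → P = 250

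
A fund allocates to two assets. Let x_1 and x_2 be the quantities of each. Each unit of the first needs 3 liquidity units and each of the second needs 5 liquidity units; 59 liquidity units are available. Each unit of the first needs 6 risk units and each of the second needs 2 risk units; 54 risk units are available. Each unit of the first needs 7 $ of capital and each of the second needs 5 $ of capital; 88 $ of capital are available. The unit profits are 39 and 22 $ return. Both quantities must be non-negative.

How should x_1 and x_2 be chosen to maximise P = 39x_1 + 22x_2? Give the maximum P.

x_1 = 19/3, x_2 = 8, maximum P = 423

Corner points and P = 39x_1 + 22x_2:
  (0, 0) → P = 0
  (0, 59/5) → P = 1298/5
  (9, 0) → P = 351
  (19/3, 8) → P = 423

At the optimal vertex, 3x_1 + 5x_2 = 59 and 6x_1 + 2x_2 = 54.
Solving simultaneously gives x_1 = 19/3, x_2 = 8.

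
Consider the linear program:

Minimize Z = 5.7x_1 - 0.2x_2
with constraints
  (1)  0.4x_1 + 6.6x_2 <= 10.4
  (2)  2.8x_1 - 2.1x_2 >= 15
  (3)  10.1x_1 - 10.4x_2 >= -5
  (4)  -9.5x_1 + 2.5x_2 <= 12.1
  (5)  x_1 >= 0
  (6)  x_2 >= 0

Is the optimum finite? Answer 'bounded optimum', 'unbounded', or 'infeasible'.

Feasible corners and Z = 5.7x_1 - 0.2x_2:
  (1007/161, 578/483) → Z = 171041/4830
  (26, 0) → Z = 148.2
  (75/14, 0) → Z = 855/28
The feasible region has finitely many vertices and no improving ray; the minimum is 855/28 at (75/14, 0).

bounded optimum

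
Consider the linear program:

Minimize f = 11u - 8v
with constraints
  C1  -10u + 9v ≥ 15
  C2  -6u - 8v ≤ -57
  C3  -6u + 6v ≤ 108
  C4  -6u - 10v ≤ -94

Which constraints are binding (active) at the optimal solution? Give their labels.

Vertices and f = 11u - 8v:
  (147, 165) → f = 297
  (348/77, 515/77) → f = -292/77
  (-43/8, 101/8) → f = -1281/8

The minimum is at (-43/8, 101/8). Substituting into each constraint, equality holds for C3 and C4; the remaining constraints have slack.

C3 and C4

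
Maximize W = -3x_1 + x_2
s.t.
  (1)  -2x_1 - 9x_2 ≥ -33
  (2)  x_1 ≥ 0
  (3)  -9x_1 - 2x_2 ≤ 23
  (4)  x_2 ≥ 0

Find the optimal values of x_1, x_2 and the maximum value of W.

x_1 = 0, x_2 = 11/3, maximum W = 11/3

Corner points and W = -3x_1 + x_2:
  (0, 11/3) → W = 11/3
  (33/2, 0) → W = -99/2
  (0, 0) → W = 0

At the optimal vertex, -2x_1 - 9x_2 = -33 and x_1 = 0.
Solving simultaneously gives x_1 = 0, x_2 = 11/3.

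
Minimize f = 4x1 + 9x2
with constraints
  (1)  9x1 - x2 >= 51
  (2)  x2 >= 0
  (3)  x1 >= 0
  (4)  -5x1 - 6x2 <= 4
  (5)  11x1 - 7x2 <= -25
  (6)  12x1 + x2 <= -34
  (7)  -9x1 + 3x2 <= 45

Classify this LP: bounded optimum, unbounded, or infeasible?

infeasible

The boundaries 9x1 - x2 = 51 and 11x1 - 7x2 = -25 meet at (191/26, 393/26), but that point violates 12x1 + x2 ≤ -34. Every candidate vertex is excluded by some other constraint, so the feasible region is empty.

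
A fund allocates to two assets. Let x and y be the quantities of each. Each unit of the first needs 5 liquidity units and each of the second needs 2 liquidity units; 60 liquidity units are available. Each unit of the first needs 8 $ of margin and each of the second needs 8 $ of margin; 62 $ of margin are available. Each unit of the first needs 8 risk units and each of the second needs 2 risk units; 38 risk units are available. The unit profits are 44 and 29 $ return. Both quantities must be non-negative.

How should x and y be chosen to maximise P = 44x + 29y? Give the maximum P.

x = 15/4, y = 4, maximum P = 281

Feasible corners and P = 44x + 29y:
  (0, 0) → P = 0
  (0, 31/4) → P = 899/4
  (19/4, 0) → P = 209
  (15/4, 4) → P = 281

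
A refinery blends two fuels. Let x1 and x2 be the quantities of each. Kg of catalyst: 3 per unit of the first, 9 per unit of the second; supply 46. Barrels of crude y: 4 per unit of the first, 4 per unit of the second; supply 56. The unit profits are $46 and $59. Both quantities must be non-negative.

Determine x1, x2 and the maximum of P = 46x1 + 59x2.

x1 = 40/3, x2 = 2/3, maximum P = 1958/3

Vertices and P = 46x1 + 59x2:
  (0, 0) → P = 0
  (0, 46/9) → P = 2714/9
  (14, 0) → P = 644
  (40/3, 2/3) → P = 1958/3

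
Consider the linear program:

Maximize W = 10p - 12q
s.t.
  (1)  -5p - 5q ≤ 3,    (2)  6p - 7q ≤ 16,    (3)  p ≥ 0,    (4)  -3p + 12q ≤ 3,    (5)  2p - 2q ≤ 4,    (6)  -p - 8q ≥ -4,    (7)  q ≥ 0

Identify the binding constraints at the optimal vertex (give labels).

Extreme points and W = 10p - 12q:
  (0, 1/4) → W = -3
  (0, 0) → W = 0
  (2/3, 5/12) → W = 5/3
  (20/9, 2/9) → W = 176/9
  (2, 0) → W = 20

The maximum is at (2, 0). Substituting into each constraint, equality holds for (5) and (7); the remaining constraints have slack.

(5) and (7)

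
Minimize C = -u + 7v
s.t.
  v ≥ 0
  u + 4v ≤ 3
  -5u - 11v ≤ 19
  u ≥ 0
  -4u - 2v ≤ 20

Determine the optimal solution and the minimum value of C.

u = 3, v = 0, minimum C = -3

Feasible corners and C = -u + 7v:
  (3, 0) → C = -3
  (0, 0) → C = 0
  (0, 3/4) → C = 21/4

The binding constraints are v = 0 and u + 4v = 3.
Solving simultaneously gives u = 3, v = 0.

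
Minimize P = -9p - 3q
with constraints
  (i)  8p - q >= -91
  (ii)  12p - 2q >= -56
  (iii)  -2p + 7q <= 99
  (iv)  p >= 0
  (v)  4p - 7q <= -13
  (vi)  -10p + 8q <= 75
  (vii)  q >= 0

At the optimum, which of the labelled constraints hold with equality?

(iii) and (v)

Vertices and P = -9p - 3q:
  (43, 185/7) → P = -3264/7
  (89/18, 140/9) → P = -547/6
  (0, 13/7) → P = -39/7
  (0, 75/8) → P = -225/8

The minimum is at (43, 185/7). Substituting into each constraint, equality holds for (iii) and (v); the remaining constraints have slack.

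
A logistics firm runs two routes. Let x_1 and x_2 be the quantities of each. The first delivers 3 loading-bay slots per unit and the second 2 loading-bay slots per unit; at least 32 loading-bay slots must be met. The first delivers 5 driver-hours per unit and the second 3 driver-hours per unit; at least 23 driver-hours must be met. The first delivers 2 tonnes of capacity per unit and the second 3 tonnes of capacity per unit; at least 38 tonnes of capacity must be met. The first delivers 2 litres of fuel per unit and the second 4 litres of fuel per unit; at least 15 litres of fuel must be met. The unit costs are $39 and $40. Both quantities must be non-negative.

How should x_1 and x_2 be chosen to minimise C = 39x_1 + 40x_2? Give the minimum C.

x_1 = 4, x_2 = 10, minimum C = 556

Feasible corners and C = 39x_1 + 40x_2:
  (0, 16) → C = 640
  (19, 0) → C = 741
  (4, 10) → C = 556
The feasible region is unbounded (it extends along (0, 1), (1, 0)), but C strictly increases along every unbounded feasible direction, so there is no improving ray and the minimum is attained at a vertex.

The binding constraints are 3x_1 + 2x_2 = 32 and 2x_1 + 3x_2 = 38.
Solving simultaneously gives x_1 = 4, x_2 = 10.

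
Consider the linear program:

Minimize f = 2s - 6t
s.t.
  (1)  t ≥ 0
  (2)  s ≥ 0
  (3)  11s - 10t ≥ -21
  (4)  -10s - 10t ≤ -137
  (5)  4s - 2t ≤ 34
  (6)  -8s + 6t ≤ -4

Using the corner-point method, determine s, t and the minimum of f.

s = 191/9, t = 229/9, minimum f = -992/9

Vertices and f = 2s - 6t:
  (191/9, 229/9) → f = -992/9
  (83/7, 106/7) → f = -470/7
  (307/30, 52/15) → f = -1/3
  (431/70, 264/35) → f = -1153/35

The optimum lies where 11s - 10t = -21 and 4s - 2t = 34.
Solving simultaneously gives s = 191/9, t = 229/9.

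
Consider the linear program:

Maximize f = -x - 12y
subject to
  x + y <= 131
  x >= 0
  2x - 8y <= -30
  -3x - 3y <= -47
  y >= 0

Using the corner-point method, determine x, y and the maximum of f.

x = 143/15, y = 92/15, maximum f = -1247/15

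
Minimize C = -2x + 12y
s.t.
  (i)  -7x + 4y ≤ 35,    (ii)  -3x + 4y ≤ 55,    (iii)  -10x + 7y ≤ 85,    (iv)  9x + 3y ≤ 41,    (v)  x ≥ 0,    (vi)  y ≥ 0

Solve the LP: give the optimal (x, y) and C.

x = 41/9, y = 0, minimum C = -82/9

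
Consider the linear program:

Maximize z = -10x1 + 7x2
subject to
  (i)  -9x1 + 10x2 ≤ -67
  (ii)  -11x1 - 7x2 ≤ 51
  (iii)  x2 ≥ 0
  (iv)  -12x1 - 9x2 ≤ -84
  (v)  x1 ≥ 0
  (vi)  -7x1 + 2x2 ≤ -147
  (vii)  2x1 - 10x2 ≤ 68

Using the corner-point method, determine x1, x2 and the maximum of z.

Extreme points and z = -10x1 + 7x2:
  (334/13, 427/26) → z = -3691/26
  (21, 0) → z = -210
  (34, 0) → z = -340
The feasible region is unbounded (it extends along (5, 1), (10, 9)), but z strictly decreases along every unbounded feasible direction, so there is no improving ray and the maximum is attained at a vertex.

x1 = 334/13, x2 = 427/26, maximum z = -3691/26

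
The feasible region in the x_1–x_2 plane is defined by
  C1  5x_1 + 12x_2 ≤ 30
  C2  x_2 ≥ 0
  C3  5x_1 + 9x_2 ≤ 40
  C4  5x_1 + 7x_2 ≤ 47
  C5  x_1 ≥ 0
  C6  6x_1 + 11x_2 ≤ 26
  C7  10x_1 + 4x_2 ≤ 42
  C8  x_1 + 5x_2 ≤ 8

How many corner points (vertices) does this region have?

5

Intersecting each pair of boundary lines and keeping only the points that satisfy every inequality leaves:
  (0, 0)
  (21/5, 0)
  (0, 8/5)
  (179/43, 4/43)
  (42/19, 22/19)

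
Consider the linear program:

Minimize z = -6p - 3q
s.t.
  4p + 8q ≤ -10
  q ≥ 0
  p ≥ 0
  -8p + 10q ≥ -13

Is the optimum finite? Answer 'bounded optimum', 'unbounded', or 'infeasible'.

The boundaries 4p + 8q = -10 and q = 0 meet at (-5/2, 0), but that point violates p ≥ 0. Every candidate vertex is excluded by some other constraint, so the feasible region is empty.

infeasible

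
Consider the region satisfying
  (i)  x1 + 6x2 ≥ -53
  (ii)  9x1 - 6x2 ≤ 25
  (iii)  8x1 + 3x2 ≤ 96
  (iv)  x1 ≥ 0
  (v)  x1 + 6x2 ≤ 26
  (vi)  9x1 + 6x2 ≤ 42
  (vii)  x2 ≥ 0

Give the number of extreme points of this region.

Intersecting each pair of boundary lines and keeping only the points that satisfy every inequality leaves:
  (67/18, 17/12)
  (25/9, 0)
  (0, 13/3)
  (0, 0)
  (2, 4)

5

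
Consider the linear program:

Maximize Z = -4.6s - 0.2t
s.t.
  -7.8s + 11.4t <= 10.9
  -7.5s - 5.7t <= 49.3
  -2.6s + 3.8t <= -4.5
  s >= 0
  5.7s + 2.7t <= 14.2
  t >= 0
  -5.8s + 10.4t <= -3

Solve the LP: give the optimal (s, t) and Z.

s = 45/26, t = 0, maximum Z = -207/26

Feasible corners and Z = -4.6s - 0.2t:
  (6611/2868, 1127/2868) → Z = -2553/239
  (45/26, 0) → Z = -207/26
  (142/57, 0) → Z = -3266/285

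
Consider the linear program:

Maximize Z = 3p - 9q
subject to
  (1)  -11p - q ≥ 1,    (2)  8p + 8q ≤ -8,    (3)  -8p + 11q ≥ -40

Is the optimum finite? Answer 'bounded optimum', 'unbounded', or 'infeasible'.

unbounded

From the feasible point (0, -1), moving in the direction (-11, -8) keeps every constraint satisfied while Z increases without bound.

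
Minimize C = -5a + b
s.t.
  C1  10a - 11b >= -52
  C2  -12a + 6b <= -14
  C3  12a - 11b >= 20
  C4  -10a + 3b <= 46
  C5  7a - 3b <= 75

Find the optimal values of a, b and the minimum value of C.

a = 765/41, b = 760/41, minimum C = -3065/41

Extreme points and C = -5a + b:
  (17/30, -6/5) → C = -121/30
  (-53/4, -173/6) → C = 449/12
  (765/41, 760/41) → C = -3065/41
  (-121/3, -1072/9) → C = 743/9

The optimum lies where 12a - 11b = 20 and 7a - 3b = 75.
Solving simultaneously gives a = 765/41, b = 760/41.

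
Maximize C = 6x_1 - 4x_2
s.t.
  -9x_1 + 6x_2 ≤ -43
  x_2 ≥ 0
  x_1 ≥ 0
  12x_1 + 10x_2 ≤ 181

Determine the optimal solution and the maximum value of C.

x_1 = 181/12, x_2 = 0, maximum C = 181/2

Feasible corners and C = 6x_1 - 4x_2:
  (43/9, 0) → C = 86/3
  (758/81, 371/54) → C = 86/3
  (181/12, 0) → C = 181/2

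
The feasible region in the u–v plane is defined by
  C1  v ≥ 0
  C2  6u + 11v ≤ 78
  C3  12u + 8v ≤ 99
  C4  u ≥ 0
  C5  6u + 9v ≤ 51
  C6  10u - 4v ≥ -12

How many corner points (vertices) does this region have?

Pairwise boundary intersections that survive every other constraint:
  (33/4, 0)
  (0, 0)
  (161/20, 3/10)
  (0, 3)
  (16/19, 97/19)

5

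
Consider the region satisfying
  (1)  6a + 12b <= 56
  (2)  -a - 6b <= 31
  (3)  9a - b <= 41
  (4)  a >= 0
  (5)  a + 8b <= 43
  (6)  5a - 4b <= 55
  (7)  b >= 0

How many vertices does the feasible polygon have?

4

Pairwise boundary intersections that survive every other constraint:
  (274/57, 43/19)
  (0, 14/3)
  (41/9, 0)
  (0, 0)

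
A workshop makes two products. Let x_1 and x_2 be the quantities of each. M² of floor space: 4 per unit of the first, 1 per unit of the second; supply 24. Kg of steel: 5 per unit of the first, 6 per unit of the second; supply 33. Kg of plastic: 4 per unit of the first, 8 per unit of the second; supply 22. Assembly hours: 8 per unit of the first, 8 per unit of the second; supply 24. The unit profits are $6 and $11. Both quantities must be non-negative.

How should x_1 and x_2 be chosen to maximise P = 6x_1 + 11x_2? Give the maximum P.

Corner points and P = 6x_1 + 11x_2:
  (0, 0) → P = 0
  (0, 11/4) → P = 121/4
  (3, 0) → P = 18
  (1/2, 5/2) → P = 61/2

x_1 = 1/2, x_2 = 5/2, maximum P = 61/2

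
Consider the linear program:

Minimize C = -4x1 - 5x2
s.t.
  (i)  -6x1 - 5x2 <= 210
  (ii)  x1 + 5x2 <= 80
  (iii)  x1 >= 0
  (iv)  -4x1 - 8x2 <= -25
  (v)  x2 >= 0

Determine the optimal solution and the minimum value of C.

x1 = 80, x2 = 0, minimum C = -320

Feasible corners and C = -4x1 - 5x2:
  (0, 16) → C = -80
  (80, 0) → C = -320
  (0, 25/8) → C = -125/8
  (25/4, 0) → C = -25

The binding constraints are x1 + 5x2 = 80 and x2 = 0.
Solving simultaneously gives x1 = 80, x2 = 0.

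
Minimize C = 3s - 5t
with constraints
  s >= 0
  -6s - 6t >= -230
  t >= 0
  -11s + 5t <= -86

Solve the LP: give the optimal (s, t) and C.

s = 833/48, t = 1007/48, minimum C = -317/6

Feasible corners and C = 3s - 5t:
  (115/3, 0) → C = 115
  (833/48, 1007/48) → C = -317/6
  (86/11, 0) → C = 258/11

At the optimal vertex, -6s - 6t = -230 and -11s + 5t = -86.
Solving simultaneously gives s = 833/48, t = 1007/48.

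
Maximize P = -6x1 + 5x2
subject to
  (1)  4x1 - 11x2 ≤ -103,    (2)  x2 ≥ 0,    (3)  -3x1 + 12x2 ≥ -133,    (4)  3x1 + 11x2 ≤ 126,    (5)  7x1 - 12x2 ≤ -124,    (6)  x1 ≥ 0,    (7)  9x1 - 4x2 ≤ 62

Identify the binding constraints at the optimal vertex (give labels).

(4) and (6)

Extreme points and P = -6x1 + 5x2:
  (148/113, 1254/113) → P = 5382/113
  (0, 126/11) → P = 630/11
  (0, 31/3) → P = 155/3

The maximum is at (0, 126/11). Substituting into each constraint, equality holds for (4) and (6); the remaining constraints have slack.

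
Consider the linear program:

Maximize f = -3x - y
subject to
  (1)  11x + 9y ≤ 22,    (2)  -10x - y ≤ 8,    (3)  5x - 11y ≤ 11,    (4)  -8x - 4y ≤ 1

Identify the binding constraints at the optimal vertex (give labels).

(2) and (4)

Corner points and f = -3x - y:
  (-94/79, 308/79) → f = -26/79
  (341/166, -11/166) → f = -506/83
  (-31/32, 27/16) → f = 39/32
  (11/36, -31/36) → f = -1/18

The maximum is at (-31/32, 27/16). Substituting into each constraint, equality holds for (2) and (4); the remaining constraints have slack.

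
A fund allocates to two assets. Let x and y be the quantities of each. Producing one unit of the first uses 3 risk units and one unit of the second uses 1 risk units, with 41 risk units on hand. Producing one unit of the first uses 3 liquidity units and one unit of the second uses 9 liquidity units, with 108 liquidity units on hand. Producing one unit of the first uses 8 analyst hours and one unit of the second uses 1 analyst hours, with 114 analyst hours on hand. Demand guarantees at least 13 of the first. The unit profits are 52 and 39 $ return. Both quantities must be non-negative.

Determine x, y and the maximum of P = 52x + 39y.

x = 13, y = 2, maximum P = 754

Vertices and P = 52x + 39y:
  (41/3, 0) → P = 2132/3
  (13, 0) → P = 676
  (13, 2) → P = 754

At the optimal vertex, 3x + y = 41 and x = 13.
Solving simultaneously gives x = 13, y = 2.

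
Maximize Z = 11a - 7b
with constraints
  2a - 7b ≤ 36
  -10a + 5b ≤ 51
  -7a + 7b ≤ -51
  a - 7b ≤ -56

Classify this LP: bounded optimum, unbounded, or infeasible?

From the feasible point (92, 148/7), moving in the direction (7, 7) keeps every constraint satisfied while Z increases without bound.

unbounded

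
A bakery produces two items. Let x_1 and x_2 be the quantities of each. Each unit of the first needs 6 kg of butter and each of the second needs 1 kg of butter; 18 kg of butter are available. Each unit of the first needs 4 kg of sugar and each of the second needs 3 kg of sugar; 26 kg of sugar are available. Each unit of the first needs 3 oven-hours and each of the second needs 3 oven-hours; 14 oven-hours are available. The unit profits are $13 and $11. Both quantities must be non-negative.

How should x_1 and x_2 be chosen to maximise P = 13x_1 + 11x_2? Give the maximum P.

Corner points and P = 13x_1 + 11x_2:
  (0, 0) → P = 0
  (0, 14/3) → P = 154/3
  (3, 0) → P = 39
  (8/3, 2) → P = 170/3

The binding constraints are 6x_1 + x_2 = 18 and 3x_1 + 3x_2 = 14.
Solving simultaneously gives x_1 = 8/3, x_2 = 2.

x_1 = 8/3, x_2 = 2, maximum P = 170/3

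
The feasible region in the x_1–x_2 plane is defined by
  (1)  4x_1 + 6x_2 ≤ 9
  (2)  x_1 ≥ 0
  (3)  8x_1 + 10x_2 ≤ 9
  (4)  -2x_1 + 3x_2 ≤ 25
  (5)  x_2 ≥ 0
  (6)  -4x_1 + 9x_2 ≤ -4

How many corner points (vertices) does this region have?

Intersecting each pair of boundary lines and keeping only the points that satisfy every inequality leaves:
  (9/8, 0)
  (121/112, 1/28)
  (1, 0)

3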